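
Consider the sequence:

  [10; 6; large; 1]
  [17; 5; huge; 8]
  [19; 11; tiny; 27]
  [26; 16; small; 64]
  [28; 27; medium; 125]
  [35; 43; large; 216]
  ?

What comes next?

[37; 70; huge; 343]

First slot: 10, 17, 19, 26, 28, 35 → 37 (alternating steps +7, +2, +7, +2, …).
Second slot — each term is the sum of the two before it: 6, 5, 11, 16, 27, 43 → 70.
Size: repeats large → huge → tiny → small → medium; large, huge, tiny, small, medium, large → huge.
For the fourth slot, perfect cubes: 1³, 2³, 3³, …: 1, 8, 27, 64, 125, 216 → 343.
Combining the parts gives [37; 70; huge; 343].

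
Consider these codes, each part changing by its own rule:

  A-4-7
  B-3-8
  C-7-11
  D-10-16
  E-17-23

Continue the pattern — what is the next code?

F-27-32

Letter goes A, B, C, D, E → F (letters move forward 1 place in the alphabet).
Second component goes 4, 3, 7, 10, 17 → 27 (each term is the sum of the two before it).
Third component: differences are 1, 3, 5, … (increasing by 2 each time), so 7, 8, 11, 16, 23 → 32.
Combining the parts gives F-27-32.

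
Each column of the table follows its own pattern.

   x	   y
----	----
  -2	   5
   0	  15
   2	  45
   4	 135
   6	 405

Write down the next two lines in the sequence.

8  1215; 10  3645

Column x — +2 each step: -2, 0, 2, 4, 6 → 8 → 10.
For the column y, ×3 each step: 5, 15, 45, 135, 405 → 1215 → 3645.
So the next two lines are 8  1215 and 10  3645.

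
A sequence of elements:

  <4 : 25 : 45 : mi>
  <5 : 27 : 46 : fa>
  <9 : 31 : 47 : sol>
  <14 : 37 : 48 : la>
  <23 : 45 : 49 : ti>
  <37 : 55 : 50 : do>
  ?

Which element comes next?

For the first entry, each term is the sum of the two before it: 4, 5, 9, 14, 23, 37 → 60.
Second entry: differences are 2, 4, 6, … (increasing by 2 each time), so 25, 27, 31, 37, 45, 55 → 67.
Third entry: +1 each step; 45, 46, 47, 48, 49, 50 → 51.
Note — runs through the solfège scale do→ti: mi, fa, sol, la, ti, do → re.
Putting it together: <60 : 67 : 51 : re>.

<60 : 67 : 51 : re>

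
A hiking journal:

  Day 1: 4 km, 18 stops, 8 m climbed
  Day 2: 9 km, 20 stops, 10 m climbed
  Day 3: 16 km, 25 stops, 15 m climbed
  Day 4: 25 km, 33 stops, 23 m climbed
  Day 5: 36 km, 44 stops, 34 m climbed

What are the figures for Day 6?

Km: perfect squares: 2², 3², 4², …, so 4, 9, 16, 25, 36 → 49.
Stops goes 18, 20, 25, 33, 44 → 58 (differences are 2, 5, 8, … (increasing by 3 each time)).
M climbed — always 10 less than the stops: 8, 10, 15, 23, 34 → 48.
Combining the parts gives 49 km, 58 stops, 48 m climbed.

49 km, 58 stops, 48 m climbed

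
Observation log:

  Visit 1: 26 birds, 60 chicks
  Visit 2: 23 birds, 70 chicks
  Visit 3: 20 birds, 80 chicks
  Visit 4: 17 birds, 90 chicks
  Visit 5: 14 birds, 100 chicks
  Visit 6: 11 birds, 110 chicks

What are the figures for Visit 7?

Birds: 26, 23, 20, 17, 14, 11 → 8 (−3 each step).
Chicks goes 60, 70, 80, 90, 100, 110 → 120 (+10 each step).
So the next line is 8 birds, 120 chicks.

8 birds, 120 chicks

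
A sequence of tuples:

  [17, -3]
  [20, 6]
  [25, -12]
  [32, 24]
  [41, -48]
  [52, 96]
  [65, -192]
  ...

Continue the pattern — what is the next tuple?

For the first entry, differences are 3, 5, 7, … (increasing by 2 each time): 17, 20, 25, 32, 41, 52, 65 → 80.
For the second entry, ×(-2) each step: -3, 6, -12, 24, -48, 96, -192 → 384.
Combining the parts gives [80, 384].

[80, 384]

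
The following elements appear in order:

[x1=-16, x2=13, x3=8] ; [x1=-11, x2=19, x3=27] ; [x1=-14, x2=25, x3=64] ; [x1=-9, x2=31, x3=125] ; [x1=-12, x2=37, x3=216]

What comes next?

[x1=-7, x2=43, x3=343]

X1: -16, -11, -14, -9, -12 → -7 (alternating steps +5, −3, +5, −3, …).
For the x2, +6 each step: 13, 19, 25, 31, 37 → 43.
X3: perfect cubes: 2³, 3³, 4³, …; 8, 27, 64, 125, 216 → 343.
Combining the parts gives [x1=-7, x2=43, x3=343].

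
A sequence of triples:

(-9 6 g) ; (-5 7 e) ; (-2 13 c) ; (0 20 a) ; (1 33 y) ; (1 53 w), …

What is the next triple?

(0 86 u)

First component goes -9, -5, -2, 0, 1, 1 → 0 (differences are 4, 3, 2, … (decreasing by 1 each time)).
Second component: 6, 7, 13, 20, 33, 53 → 86 (each term is the sum of the two before it).
For the letter, letters move back 2 places in the alphabet, wrapping A→Z: g, e, c, a, y, w → u.
So the next triple is (0 86 u).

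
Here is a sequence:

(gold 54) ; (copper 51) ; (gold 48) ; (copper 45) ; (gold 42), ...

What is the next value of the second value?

39

Metal: alternates gold ↔ copper, so gold, copper, gold, copper, gold → copper.
Second value goes 54, 51, 48, 45, 42 → 39 (−3 each step).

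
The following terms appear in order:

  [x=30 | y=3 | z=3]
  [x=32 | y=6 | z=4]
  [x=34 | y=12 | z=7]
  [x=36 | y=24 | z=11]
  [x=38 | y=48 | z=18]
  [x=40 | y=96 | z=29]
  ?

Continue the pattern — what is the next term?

[x=42 | y=192 | z=47]

X: +2 each step; 30, 32, 34, 36, 38, 40 → 42.
For the y, ×2 each step: 3, 6, 12, 24, 48, 96 → 192.
Z: each term is the sum of the two before it; 3, 4, 7, 11, 18, 29 → 47.
Combining the parts gives [x=42 | y=192 | z=47].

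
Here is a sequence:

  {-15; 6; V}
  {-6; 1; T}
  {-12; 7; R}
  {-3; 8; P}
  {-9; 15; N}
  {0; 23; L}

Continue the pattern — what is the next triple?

{-6; 38; J}

First value goes -15, -6, -12, -3, -9, 0 → -6 (alternating steps +9, −6, +9, −6, …).
Second value: each term is the sum of the two before it, so 6, 1, 7, 8, 15, 23 → 38.
For the letter, letters move back 2 places in the alphabet: V, T, R, P, N, L → J.
So the next triple is {-6; 38; J}.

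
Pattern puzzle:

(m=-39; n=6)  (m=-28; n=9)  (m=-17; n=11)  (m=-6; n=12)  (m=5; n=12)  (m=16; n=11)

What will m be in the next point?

M goes -39, -28, -17, -6, 5, 16 → 27 (+11 each step).

27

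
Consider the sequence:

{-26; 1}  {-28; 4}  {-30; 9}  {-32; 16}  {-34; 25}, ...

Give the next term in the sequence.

First slot: -26, -28, -30, -32, -34 → -36 (−2 each step).
Second slot: perfect squares: 1², 2², 3², …, so 1, 4, 9, 16, 25 → 36.
Putting it together: {-36; 36}.

{-36; 36}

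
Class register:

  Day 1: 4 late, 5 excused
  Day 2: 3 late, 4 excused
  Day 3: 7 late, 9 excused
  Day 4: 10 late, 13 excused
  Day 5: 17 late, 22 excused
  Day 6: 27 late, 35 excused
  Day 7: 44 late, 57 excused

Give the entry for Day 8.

71 late, 92 excused

Late: each term is the sum of the two before it; 4, 3, 7, 10, 17, 27, 44 → 71.
For the excused, each term is the sum of the two before it: 5, 4, 9, 13, 22, 35, 57 → 92.
Putting it together: 71 late, 92 excused.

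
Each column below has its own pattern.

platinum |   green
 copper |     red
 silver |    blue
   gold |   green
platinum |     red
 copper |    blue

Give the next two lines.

Metal: repeats platinum → copper → silver → gold, so platinum, copper, silver, gold, platinum, copper → silver → gold.
Colour goes green, red, blue, green, red, blue → green → red (repeats green → red → blue).
So the next two lines are silver  green and gold  red.

silver  green; gold  red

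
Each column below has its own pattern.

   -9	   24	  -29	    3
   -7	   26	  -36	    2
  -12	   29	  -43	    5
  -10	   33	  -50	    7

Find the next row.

For the first component, alternating steps +2, −5, +2, −5, …: -9, -7, -12, -10 → -15.
For the second component, differences are 2, 3, 4, … (increasing by 1 each time): 24, 26, 29, 33 → 38.
Third component: −7 each step, so -29, -36, -43, -50 → -57.
Fourth component: 3, 2, 5, 7 → 12 (each term is the sum of the two before it).
Combining the parts gives -15  38  -57  12.

-15  38  -57  12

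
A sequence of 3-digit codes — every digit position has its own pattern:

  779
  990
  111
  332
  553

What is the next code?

774

First digit: +2 each step, mod 10; 7, 9, 1, 3, 5 → 7.
Second digit: 7, 9, 1, 3, 5 → 7 (+2 each step, mod 10).
Third digit: +1 each step, mod 10; 9, 0, 1, 2, 3 → 4.
Combining the parts gives 774.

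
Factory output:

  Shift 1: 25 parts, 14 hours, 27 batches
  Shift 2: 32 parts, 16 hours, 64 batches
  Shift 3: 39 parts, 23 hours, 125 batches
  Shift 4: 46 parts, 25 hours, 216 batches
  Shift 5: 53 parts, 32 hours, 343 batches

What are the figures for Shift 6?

Parts — +7 each step: 25, 32, 39, 46, 53 → 60.
Hours: alternating steps +2, +7, +2, +7, …; 14, 16, 23, 25, 32 → 34.
For the batches, perfect cubes: 3³, 4³, 5³, …: 27, 64, 125, 216, 343 → 512.
So the next row is 60 parts, 34 hours, 512 batches.

60 parts, 34 hours, 512 batches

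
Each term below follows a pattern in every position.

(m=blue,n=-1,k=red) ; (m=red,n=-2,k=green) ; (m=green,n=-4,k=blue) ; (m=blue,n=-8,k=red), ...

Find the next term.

(m=red,n=-16,k=green)

M: blue, red, green, blue → red (repeats blue → red → green).
N: -1, -2, -4, -8 → -16 (×2 each step).
K: repeats red → green → blue, so red, green, blue, red → green.
Putting it together: (m=red,n=-16,k=green).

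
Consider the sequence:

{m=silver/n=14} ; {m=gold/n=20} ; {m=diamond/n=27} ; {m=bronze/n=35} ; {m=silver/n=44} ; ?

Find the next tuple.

{m=gold/n=54}

M: silver, gold, diamond, bronze, silver → gold (repeats silver → gold → diamond → bronze).
N: differences are 6, 7, 8, … (increasing by 1 each time); 14, 20, 27, 35, 44 → 54.
Combining the parts gives {m=gold/n=54}.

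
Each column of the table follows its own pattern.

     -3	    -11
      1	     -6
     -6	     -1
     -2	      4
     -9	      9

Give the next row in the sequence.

First component: alternating steps +4, −7, +4, −7, …; -3, 1, -6, -2, -9 → -5.
Second component goes -11, -6, -1, 4, 9 → 14 (+5 each step).
Combining the parts gives -5  14.

-5  14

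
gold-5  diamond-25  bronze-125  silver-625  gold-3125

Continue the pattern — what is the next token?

diamond-15625

Rank — repeats gold → diamond → bronze → silver: gold, diamond, bronze, silver, gold → diamond.
Second component: ×5 each step; 5, 25, 125, 625, 3125 → 15625.
So the next token is diamond-15625.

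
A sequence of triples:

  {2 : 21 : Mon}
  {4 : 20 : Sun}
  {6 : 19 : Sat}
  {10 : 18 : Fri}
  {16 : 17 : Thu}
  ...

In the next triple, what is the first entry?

First entry: each term is the sum of the two before it, so 2, 4, 6, 10, 16 → 26.

26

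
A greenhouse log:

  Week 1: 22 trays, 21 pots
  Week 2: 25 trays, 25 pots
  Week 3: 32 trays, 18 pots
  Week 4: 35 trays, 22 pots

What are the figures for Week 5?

Trays goes 22, 25, 32, 35 → 42 (alternating steps +3, +7, +3, +7, …).
Pots: 21, 25, 18, 22 → 15 (alternating steps +4, −7, +4, −7, …).
So the next row is 42 trays, 15 pots.

42 trays, 15 pots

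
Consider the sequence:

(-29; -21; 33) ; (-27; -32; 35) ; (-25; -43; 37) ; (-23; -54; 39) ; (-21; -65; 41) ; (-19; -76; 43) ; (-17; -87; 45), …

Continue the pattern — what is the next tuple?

First entry goes -29, -27, -25, -23, -21, -19, -17 → -15 (+2 each step).
Second entry — −11 each step: -21, -32, -43, -54, -65, -76, -87 → -98.
Third entry: 33, 35, 37, 39, 41, 43, 45 → 47 (+2 each step).
So the next tuple is (-15; -98; 47).

(-15; -98; 47)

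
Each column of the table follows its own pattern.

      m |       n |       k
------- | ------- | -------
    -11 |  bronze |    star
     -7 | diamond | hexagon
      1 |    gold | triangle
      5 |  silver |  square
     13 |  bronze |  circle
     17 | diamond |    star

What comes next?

Column m: alternating steps +4, +8, +4, +8, …, so -11, -7, 1, 5, 13, 17 → 25.
Column n: bronze, diamond, gold, silver, bronze, diamond → gold (repeats bronze → diamond → gold → silver).
Column k: repeats star → hexagon → triangle → square → circle; star, hexagon, triangle, square, circle, star → hexagon.
Combining the parts gives 25  gold  hexagon.

25  gold  hexagon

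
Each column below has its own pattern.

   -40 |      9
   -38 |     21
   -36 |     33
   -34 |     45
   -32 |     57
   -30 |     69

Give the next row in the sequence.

-28  81

First component: -40, -38, -36, -34, -32, -30 → -28 (+2 each step).
For the second component, +12 each step: 9, 21, 33, 45, 57, 69 → 81.
Putting it together: -28  81.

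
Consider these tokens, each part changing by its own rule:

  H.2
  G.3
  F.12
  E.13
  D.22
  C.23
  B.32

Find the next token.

A.33

For the letter, letters move back 1 place in the alphabet: H, G, F, E, D, C, B → A.
Second component goes 2, 3, 12, 13, 22, 23, 32 → 33 (alternating steps +1, +9, +1, +9, …).
So the next token is A.33.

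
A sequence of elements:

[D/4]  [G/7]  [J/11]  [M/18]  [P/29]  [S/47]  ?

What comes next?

[V/76]

For the letter, letters move forward 3 places in the alphabet: D, G, J, M, P, S → V.
For the second slot, each term is the sum of the two before it: 4, 7, 11, 18, 29, 47 → 76.
Combining the parts gives [V/76].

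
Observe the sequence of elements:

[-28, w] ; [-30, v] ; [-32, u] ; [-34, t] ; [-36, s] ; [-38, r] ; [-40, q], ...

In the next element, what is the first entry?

-42

First entry — −2 each step: -28, -30, -32, -34, -36, -38, -40 → -42.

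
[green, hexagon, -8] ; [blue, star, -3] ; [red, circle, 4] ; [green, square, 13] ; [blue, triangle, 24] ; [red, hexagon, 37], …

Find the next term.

For the colour, repeats green → blue → red: green, blue, red, green, blue, red → green.
Shape: repeats hexagon → star → circle → square → triangle, so hexagon, star, circle, square, triangle, hexagon → star.
Third component: differences are 5, 7, 9, … (increasing by 2 each time); -8, -3, 4, 13, 24, 37 → 52.
Putting it together: [green, star, 52].

[green, star, 52]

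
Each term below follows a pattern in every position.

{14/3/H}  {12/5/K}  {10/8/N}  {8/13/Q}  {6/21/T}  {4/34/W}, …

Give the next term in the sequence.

First component goes 14, 12, 10, 8, 6, 4 → 2 (−2 each step).
Second component — each term is the sum of the two before it: 3, 5, 8, 13, 21, 34 → 55.
Letter: H, K, N, Q, T, W → Z (letters move forward 3 places in the alphabet).
Combining the parts gives {2/55/Z}.

{2/55/Z}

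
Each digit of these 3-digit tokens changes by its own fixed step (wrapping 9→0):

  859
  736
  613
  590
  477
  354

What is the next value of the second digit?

3

Second digit: −2 each step, mod 10; 5, 3, 1, 9, 7, 5 → 3.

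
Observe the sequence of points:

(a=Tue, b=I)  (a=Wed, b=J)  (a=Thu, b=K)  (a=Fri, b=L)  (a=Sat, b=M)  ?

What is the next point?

(a=Sun, b=N)

A: runs through the weekdays Mon→Sun; Tue, Wed, Thu, Fri, Sat → Sun.
B: I, J, K, L, M → N (letters move forward 1 place in the alphabet).
Putting it together: (a=Sun, b=N).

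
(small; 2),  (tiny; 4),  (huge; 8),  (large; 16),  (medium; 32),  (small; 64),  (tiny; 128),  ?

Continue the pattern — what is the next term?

Size: repeats small → tiny → huge → large → medium; small, tiny, huge, large, medium, small, tiny → huge.
For the second coordinate, ×2 each step: 2, 4, 8, 16, 32, 64, 128 → 256.
So the next term is (huge; 256).

(huge; 256)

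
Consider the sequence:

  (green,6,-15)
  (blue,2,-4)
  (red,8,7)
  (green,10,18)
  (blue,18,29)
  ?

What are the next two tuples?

(red,28,40), (green,46,51)

Colour: repeats green → blue → red, so green, blue, red, green, blue → red → green.
Second coordinate: 6, 2, 8, 10, 18 → 28 → 46 (each term is the sum of the two before it).
Third coordinate goes -15, -4, 7, 18, 29 → 40 → 51 (+11 each step).
Putting the parts together: (red,28,40) and then (green,46,51).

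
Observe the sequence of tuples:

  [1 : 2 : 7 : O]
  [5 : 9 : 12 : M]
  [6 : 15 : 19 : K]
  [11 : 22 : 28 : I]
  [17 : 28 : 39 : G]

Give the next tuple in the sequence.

[28 : 35 : 52 : E]

First component: each term is the sum of the two before it; 1, 5, 6, 11, 17 → 28.
For the second component, alternating steps +7, +6, +7, +6, …: 2, 9, 15, 22, 28 → 35.
Third component: differences are 5, 7, 9, … (increasing by 2 each time), so 7, 12, 19, 28, 39 → 52.
Letter: O, M, K, I, G → E (letters move back 2 places in the alphabet).
So the next tuple is [28 : 35 : 52 : E].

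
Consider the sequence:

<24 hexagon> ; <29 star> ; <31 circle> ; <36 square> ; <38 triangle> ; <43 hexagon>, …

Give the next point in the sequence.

First coordinate: alternating steps +5, +2, +5, +2, …, so 24, 29, 31, 36, 38, 43 → 45.
Shape: repeats hexagon → star → circle → square → triangle, so hexagon, star, circle, square, triangle, hexagon → star.
Putting it together: <45 star>.

<45 star>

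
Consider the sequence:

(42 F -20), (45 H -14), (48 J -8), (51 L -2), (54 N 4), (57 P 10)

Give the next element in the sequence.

First component: +3 each step, so 42, 45, 48, 51, 54, 57 → 60.
Letter: F, H, J, L, N, P → R (letters move forward 2 places in the alphabet).
Third component — +6 each step: -20, -14, -8, -2, 4, 10 → 16.
Putting it together: (60 R 16).

(60 R 16)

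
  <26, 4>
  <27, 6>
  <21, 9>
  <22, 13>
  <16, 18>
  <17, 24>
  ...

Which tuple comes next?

First slot: alternating steps +1, −6, +1, −6, …; 26, 27, 21, 22, 16, 17 → 11.
Second slot goes 4, 6, 9, 13, 18, 24 → 31 (differences are 2, 3, 4, … (increasing by 1 each time)).
So the next tuple is <11, 31>.

<11, 31>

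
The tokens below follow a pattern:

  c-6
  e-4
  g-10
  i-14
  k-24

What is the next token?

m-38

Letter — letters move forward 2 places in the alphabet: c, e, g, i, k → m.
Second component: 6, 4, 10, 14, 24 → 38 (each term is the sum of the two before it).
So the next token is m-38.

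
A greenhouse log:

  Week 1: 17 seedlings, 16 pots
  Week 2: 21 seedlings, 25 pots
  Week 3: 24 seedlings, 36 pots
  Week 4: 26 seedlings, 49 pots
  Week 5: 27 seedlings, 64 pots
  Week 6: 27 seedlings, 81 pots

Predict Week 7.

Seedlings goes 17, 21, 24, 26, 27, 27 → 26 (differences are 4, 3, 2, … (decreasing by 1 each time)).
Pots: perfect squares: 4², 5², 6², …; 16, 25, 36, 49, 64, 81 → 100.
Combining the parts gives 26 seedlings, 100 pots.

26 seedlings, 100 pots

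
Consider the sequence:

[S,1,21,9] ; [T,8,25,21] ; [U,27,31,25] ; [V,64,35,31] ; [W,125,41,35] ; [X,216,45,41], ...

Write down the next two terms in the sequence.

[Y,343,51,45], [Z,512,55,51]

Letter: S, T, U, V, W, X → Y → Z (letters move forward 1 place in the alphabet).
Second value: 1, 8, 27, 64, 125, 216 → 343 → 512 (perfect cubes: 1³, 2³, 3³, …).
Third value: alternating steps +4, +6, +4, +6, …, so 21, 25, 31, 35, 41, 45 → 51 → 55.
Fourth value — always the previous value of the third value: 9, 21, 25, 31, 35, 41 → 45 → 51.
So the next two terms are [Y,343,51,45] and [Z,512,55,51].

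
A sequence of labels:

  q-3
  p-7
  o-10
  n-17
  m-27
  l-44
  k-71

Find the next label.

Letter: letters move back 1 place in the alphabet, so q, p, o, n, m, l, k → j.
Second component: 3, 7, 10, 17, 27, 44, 71 → 115 (each term is the sum of the two before it).
So the next label is j-115.

j-115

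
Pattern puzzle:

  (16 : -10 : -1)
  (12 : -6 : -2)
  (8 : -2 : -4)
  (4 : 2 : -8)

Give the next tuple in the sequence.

(0 : 6 : -16)

First component: 16, 12, 8, 4 → 0 (−4 each step).
Second component: +4 each step, so -10, -6, -2, 2 → 6.
Third component: ×2 each step, so -1, -2, -4, -8 → -16.
Putting it together: (0 : 6 : -16).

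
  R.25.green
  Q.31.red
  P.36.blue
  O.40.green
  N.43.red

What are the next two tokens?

Letter goes R, Q, P, O, N → M → L (letters move back 1 place in the alphabet).
Second component: differences are 6, 5, 4, … (decreasing by 1 each time), so 25, 31, 36, 40, 43 → 45 → 46.
Colour — repeats green → red → blue: green, red, blue, green, red → blue → green.
So the next two tokens are M.45.blue and L.46.green.

M.45.blue then L.46.green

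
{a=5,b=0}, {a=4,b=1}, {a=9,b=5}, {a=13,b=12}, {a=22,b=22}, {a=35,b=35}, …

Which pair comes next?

For the a, each term is the sum of the two before it: 5, 4, 9, 13, 22, 35 → 57.
For the b, differences are 1, 4, 7, … (increasing by 3 each time): 0, 1, 5, 12, 22, 35 → 51.
Putting it together: {a=57,b=51}.

{a=57,b=51}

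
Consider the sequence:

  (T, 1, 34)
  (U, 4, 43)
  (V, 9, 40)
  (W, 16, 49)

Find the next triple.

Letter: T, U, V, W → X (letters move forward 1 place in the alphabet).
For the second slot, perfect squares: 1², 2², 3², …: 1, 4, 9, 16 → 25.
Third slot — alternating steps +9, −3, +9, −3, …: 34, 43, 40, 49 → 46.
Putting it together: (X, 25, 46).

(X, 25, 46)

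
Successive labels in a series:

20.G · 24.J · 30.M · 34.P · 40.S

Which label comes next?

44.V

First component: alternating steps +4, +6, +4, +6, …; 20, 24, 30, 34, 40 → 44.
Letter: letters move forward 3 places in the alphabet, so G, J, M, P, S → V.
Combining the parts gives 44.V.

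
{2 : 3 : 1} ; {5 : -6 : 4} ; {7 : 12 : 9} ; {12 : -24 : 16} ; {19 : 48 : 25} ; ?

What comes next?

First entry goes 2, 5, 7, 12, 19 → 31 (each term is the sum of the two before it).
Second entry goes 3, -6, 12, -24, 48 → -96 (×(-2) each step).
Third entry goes 1, 4, 9, 16, 25 → 36 (perfect squares: 1², 2², 3², …).
Putting it together: {31 : -96 : 36}.

{31 : -96 : 36}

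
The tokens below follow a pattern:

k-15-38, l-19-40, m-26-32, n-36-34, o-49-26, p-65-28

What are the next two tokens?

Letter goes k, l, m, n, o, p → q → r (letters move forward 1 place in the alphabet).
Second component: differences are 4, 7, 10, … (increasing by 3 each time); 15, 19, 26, 36, 49, 65 → 84 → 106.
Third component goes 38, 40, 32, 34, 26, 28 → 20 → 22 (alternating steps +2, −8, +2, −8, …).
Putting the parts together: q-84-20 and then r-106-22.

q-84-20, r-106-22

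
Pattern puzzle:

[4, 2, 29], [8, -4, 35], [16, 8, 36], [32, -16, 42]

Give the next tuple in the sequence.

[64, 32, 43]

First slot goes 4, 8, 16, 32 → 64 (×2 each step).
Second slot — ×(-2) each step: 2, -4, 8, -16 → 32.
Third slot goes 29, 35, 36, 42 → 43 (alternating steps +6, +1, +6, +1, …).
So the next tuple is [64, 32, 43].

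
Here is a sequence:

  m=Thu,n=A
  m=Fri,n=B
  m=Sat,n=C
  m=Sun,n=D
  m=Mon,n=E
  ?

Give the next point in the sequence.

M — runs through the weekdays Mon→Sun: Thu, Fri, Sat, Sun, Mon → Tue.
N: letters move forward 1 place in the alphabet; A, B, C, D, E → F.
So the next point is m=Tue,n=F.

m=Tue,n=F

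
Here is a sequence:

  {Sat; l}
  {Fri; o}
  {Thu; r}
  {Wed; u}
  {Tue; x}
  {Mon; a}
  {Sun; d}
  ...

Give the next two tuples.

Day goes Sat, Fri, Thu, Wed, Tue, Mon, Sun → Sat → Fri (runs backward through the weekdays Mon→Sun).
Letter: l, o, r, u, x, a, d → g → j (letters move forward 3 places in the alphabet, wrapping Z→A).
So the next two tuples are {Sat; g} and {Fri; j}.

{Sat; g}, {Fri; j}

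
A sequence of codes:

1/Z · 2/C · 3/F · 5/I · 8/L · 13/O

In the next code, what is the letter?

Letter: Z, C, F, I, L, O → R (letters move forward 3 places in the alphabet, wrapping Z→A).

R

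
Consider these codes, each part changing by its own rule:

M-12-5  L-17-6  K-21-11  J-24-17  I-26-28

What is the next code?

H-27-45

Letter goes M, L, K, J, I → H (letters move back 1 place in the alphabet).
Second component goes 12, 17, 21, 24, 26 → 27 (differences are 5, 4, 3, … (decreasing by 1 each time)).
Third component: each term is the sum of the two before it; 5, 6, 11, 17, 28 → 45.
Putting it together: H-27-45.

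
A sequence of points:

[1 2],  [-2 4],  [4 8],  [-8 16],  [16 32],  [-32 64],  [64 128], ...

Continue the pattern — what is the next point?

First value: ×(-2) each step, so 1, -2, 4, -8, 16, -32, 64 → -128.
For the second value, ×2 each step: 2, 4, 8, 16, 32, 64, 128 → 256.
Putting it together: [-128 256].

[-128 256]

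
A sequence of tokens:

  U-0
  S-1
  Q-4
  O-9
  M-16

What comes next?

K-25

For the letter, letters move back 2 places in the alphabet: U, S, Q, O, M → K.
Second component: 0, 1, 4, 9, 16 → 25 (differences are 1, 3, 5, … (increasing by 2 each time)).
So the next token is K-25.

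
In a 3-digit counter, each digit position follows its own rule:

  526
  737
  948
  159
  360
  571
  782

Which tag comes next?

993

First digit: +2 each step, mod 10, so 5, 7, 9, 1, 3, 5, 7 → 9.
Second digit: +1 each step, mod 10, so 2, 3, 4, 5, 6, 7, 8 → 9.
Third digit — +1 each step, mod 10: 6, 7, 8, 9, 0, 1, 2 → 3.
Combining the parts gives 993.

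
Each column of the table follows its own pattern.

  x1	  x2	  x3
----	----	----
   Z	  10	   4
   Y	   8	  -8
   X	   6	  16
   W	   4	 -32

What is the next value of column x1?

V

For the column x1, letters move back 1 place in the alphabet: Z, Y, X, W → V.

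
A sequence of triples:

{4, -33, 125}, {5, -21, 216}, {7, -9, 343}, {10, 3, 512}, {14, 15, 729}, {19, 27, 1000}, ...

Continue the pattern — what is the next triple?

{25, 39, 1331}

First coordinate: differences are 1, 2, 3, … (increasing by 1 each time), so 4, 5, 7, 10, 14, 19 → 25.
Second coordinate goes -33, -21, -9, 3, 15, 27 → 39 (+12 each step).
Third coordinate: perfect cubes: 5³, 6³, 7³, …; 125, 216, 343, 512, 729, 1000 → 1331.
So the next triple is {25, 39, 1331}.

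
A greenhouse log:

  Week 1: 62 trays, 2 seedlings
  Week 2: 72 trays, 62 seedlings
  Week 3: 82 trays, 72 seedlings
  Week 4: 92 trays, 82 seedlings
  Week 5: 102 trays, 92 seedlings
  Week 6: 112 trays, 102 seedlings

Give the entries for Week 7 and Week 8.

122 trays, 112 seedlings; 132 trays, 122 seedlings

For the trays, +10 each step: 62, 72, 82, 92, 102, 112 → 122 → 132.
Seedlings: 2, 62, 72, 82, 92, 102 → 112 → 122 (always the previous value of the trays).
Putting the parts together: 122 trays, 112 seedlings and then 132 trays, 122 seedlings.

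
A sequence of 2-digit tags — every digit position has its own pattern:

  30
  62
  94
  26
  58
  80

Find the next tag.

12

For the first digit, +3 each step, mod 10: 3, 6, 9, 2, 5, 8 → 1.
Second digit — +2 each step, mod 10: 0, 2, 4, 6, 8, 0 → 2.
Putting it together: 12.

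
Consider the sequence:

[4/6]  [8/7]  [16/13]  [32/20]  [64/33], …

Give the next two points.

First component: ×2 each step, so 4, 8, 16, 32, 64 → 128 → 256.
Second component goes 6, 7, 13, 20, 33 → 53 → 86 (each term is the sum of the two before it).
Putting the parts together: [128/53] and then [256/86].

[128/53], [256/86]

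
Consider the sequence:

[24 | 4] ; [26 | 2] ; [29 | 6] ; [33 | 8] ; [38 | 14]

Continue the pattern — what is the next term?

[44 | 22]

First value: differences are 2, 3, 4, … (increasing by 1 each time); 24, 26, 29, 33, 38 → 44.
For the second value, each term is the sum of the two before it: 4, 2, 6, 8, 14 → 22.
So the next term is [44 | 22].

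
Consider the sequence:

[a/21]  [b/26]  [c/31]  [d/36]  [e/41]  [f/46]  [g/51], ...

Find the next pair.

Letter goes a, b, c, d, e, f, g → h (letters move forward 1 place in the alphabet).
Second component: +5 each step; 21, 26, 31, 36, 41, 46, 51 → 56.
Putting it together: [h/56].

[h/56]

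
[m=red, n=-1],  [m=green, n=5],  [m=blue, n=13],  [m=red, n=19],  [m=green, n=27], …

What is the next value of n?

M: red, green, blue, red, green → blue (repeats red → green → blue).
N — alternating steps +6, +8, +6, +8, …: -1, 5, 13, 19, 27 → 33.

33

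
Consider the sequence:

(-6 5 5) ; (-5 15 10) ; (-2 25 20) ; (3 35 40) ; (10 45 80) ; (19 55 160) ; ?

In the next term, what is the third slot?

320

Third slot: ×2 each step, so 5, 10, 20, 40, 80, 160 → 320.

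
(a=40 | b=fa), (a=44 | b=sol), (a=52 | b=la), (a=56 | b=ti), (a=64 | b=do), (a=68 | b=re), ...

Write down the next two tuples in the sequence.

A: 40, 44, 52, 56, 64, 68 → 76 → 80 (alternating steps +4, +8, +4, +8, …).
B: runs through the solfège scale do→ti, so fa, sol, la, ti, do, re → mi → fa.
So the next two tuples are (a=76 | b=mi) and (a=80 | b=fa).

(a=76 | b=mi), (a=80 | b=fa)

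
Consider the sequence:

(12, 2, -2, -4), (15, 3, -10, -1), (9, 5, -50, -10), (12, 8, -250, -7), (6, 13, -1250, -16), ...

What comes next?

For the first part, alternating steps +3, −6, +3, −6, …: 12, 15, 9, 12, 6 → 9.
Second part: 2, 3, 5, 8, 13 → 21 (each term is the sum of the two before it).
Third part — ×5 each step: -2, -10, -50, -250, -1250 → -6250.
Fourth part: alternating steps +3, −9, +3, −9, …; -4, -1, -10, -7, -16 → -13.
So the next term is (9, 21, -6250, -13).

(9, 21, -6250, -13)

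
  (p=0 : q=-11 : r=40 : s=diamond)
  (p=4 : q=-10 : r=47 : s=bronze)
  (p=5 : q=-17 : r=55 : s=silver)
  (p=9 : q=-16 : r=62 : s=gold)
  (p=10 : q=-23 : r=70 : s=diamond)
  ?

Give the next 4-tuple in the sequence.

(p=14 : q=-22 : r=77 : s=bronze)

P: alternating steps +4, +1, +4, +1, …; 0, 4, 5, 9, 10 → 14.
Q: -11, -10, -17, -16, -23 → -22 (alternating steps +1, −7, +1, −7, …).
R: 40, 47, 55, 62, 70 → 77 (alternating steps +7, +8, +7, +8, …).
S: diamond, bronze, silver, gold, diamond → bronze (repeats diamond → bronze → silver → gold).
Combining the parts gives (p=14 : q=-22 : r=77 : s=bronze).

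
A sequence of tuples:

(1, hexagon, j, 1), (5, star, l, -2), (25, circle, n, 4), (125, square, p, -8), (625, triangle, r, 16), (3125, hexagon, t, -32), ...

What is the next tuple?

(15625, star, v, 64)

First value: ×5 each step, so 1, 5, 25, 125, 625, 3125 → 15625.
Shape goes hexagon, star, circle, square, triangle, hexagon → star (repeats hexagon → star → circle → square → triangle).
Letter — letters move forward 2 places in the alphabet: j, l, n, p, r, t → v.
Fourth value: 1, -2, 4, -8, 16, -32 → 64 (×(-2) each step).
Combining the parts gives (15625, star, v, 64).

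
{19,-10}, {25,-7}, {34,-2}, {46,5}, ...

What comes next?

First component — differences are 6, 9, 12, … (increasing by 3 each time): 19, 25, 34, 46 → 61.
Second component goes -10, -7, -2, 5 → 14 (differences are 3, 5, 7, … (increasing by 2 each time)).
Combining the parts gives {61,14}.

{61,14}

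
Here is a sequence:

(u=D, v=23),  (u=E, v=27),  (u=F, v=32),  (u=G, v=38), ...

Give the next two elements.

(u=H, v=45), (u=I, v=53)

U — letters move forward 1 place in the alphabet: D, E, F, G → H → I.
V: 23, 27, 32, 38 → 45 → 53 (differences are 4, 5, 6, … (increasing by 1 each time)).
So the next two elements are (u=H, v=45) and (u=I, v=53).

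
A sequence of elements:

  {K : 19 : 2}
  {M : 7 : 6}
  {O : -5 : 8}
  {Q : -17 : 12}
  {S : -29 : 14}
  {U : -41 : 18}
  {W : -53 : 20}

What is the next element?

For the letter, letters move forward 2 places in the alphabet: K, M, O, Q, S, U, W → Y.
Second entry: 19, 7, -5, -17, -29, -41, -53 → -65 (−12 each step).
Third entry — alternating steps +4, +2, +4, +2, …: 2, 6, 8, 12, 14, 18, 20 → 24.
Combining the parts gives {Y : -65 : 24}.

{Y : -65 : 24}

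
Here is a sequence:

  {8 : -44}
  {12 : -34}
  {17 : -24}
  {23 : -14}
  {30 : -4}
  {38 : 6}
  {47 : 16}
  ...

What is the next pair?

For the first slot, differences are 4, 5, 6, … (increasing by 1 each time): 8, 12, 17, 23, 30, 38, 47 → 57.
Second slot — +10 each step: -44, -34, -24, -14, -4, 6, 16 → 26.
Putting it together: {57 : 26}.

{57 : 26}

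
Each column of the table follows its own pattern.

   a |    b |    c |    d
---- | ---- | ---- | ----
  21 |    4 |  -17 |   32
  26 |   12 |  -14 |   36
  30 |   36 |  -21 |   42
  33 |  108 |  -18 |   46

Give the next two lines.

Column a goes 21, 26, 30, 33 → 35 → 36 (differences are 5, 4, 3, … (decreasing by 1 each time)).
Column b goes 4, 12, 36, 108 → 324 → 972 (×3 each step).
For the column c, alternating steps +3, −7, +3, −7, …: -17, -14, -21, -18 → -25 → -22.
For the column d, alternating steps +4, +6, +4, +6, …: 32, 36, 42, 46 → 52 → 56.
So the next two lines are 35  324  -25  52 and 36  972  -22  56.

35  324  -25  52; 36  972  -22  56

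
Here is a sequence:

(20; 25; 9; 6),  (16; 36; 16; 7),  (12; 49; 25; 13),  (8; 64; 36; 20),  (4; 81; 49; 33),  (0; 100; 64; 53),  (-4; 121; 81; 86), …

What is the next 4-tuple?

First part: −4 each step; 20, 16, 12, 8, 4, 0, -4 → -8.
Second part goes 25, 36, 49, 64, 81, 100, 121 → 144 (perfect squares: 5², 6², 7², …).
Third part — perfect squares: 3², 4², 5², …: 9, 16, 25, 36, 49, 64, 81 → 100.
Fourth part: each term is the sum of the two before it, so 6, 7, 13, 20, 33, 53, 86 → 139.
So the next 4-tuple is (-8; 144; 100; 139).

(-8; 144; 100; 139)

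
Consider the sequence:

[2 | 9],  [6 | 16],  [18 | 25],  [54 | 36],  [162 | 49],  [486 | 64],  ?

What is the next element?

[1458 | 81]

First entry: ×3 each step; 2, 6, 18, 54, 162, 486 → 1458.
Second entry goes 9, 16, 25, 36, 49, 64 → 81 (perfect squares: 3², 4², 5², …).
Combining the parts gives [1458 | 81].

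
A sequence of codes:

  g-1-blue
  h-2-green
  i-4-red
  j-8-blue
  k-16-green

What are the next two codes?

l-32-red then m-64-blue

Letter: g, h, i, j, k → l → m (letters move forward 1 place in the alphabet).
Second component: ×2 each step; 1, 2, 4, 8, 16 → 32 → 64.
Colour goes blue, green, red, blue, green → red → blue (repeats blue → green → red).
So the next two codes are l-32-red and m-64-blue.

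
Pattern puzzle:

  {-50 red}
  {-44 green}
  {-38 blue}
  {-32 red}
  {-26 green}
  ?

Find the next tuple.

{-20 blue}

First value goes -50, -44, -38, -32, -26 → -20 (+6 each step).
Colour: repeats red → green → blue; red, green, blue, red, green → blue.
Combining the parts gives {-20 blue}.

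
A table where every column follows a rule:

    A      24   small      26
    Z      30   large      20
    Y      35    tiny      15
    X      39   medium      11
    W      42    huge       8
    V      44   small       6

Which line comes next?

Letter goes A, Z, Y, X, W, V → U (letters move back 1 place in the alphabet, wrapping A→Z).
Second component — differences are 6, 5, 4, … (decreasing by 1 each time): 24, 30, 35, 39, 42, 44 → 45.
Size goes small, large, tiny, medium, huge, small → large (repeats small → large → tiny → medium → huge).
Fourth component: together with the second component always sums to 50; 26, 20, 15, 11, 8, 6 → 5.
Putting it together: U  45  large  5.

U  45  large  5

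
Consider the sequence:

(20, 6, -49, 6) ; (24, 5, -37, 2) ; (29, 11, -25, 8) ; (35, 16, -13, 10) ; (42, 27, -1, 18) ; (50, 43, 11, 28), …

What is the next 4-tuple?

For the first coordinate, differences are 4, 5, 6, … (increasing by 1 each time): 20, 24, 29, 35, 42, 50 → 59.
Second coordinate: each term is the sum of the two before it, so 6, 5, 11, 16, 27, 43 → 70.
Third coordinate: +12 each step; -49, -37, -25, -13, -1, 11 → 23.
Fourth coordinate goes 6, 2, 8, 10, 18, 28 → 46 (each term is the sum of the two before it).
Combining the parts gives (59, 70, 23, 46).

(59, 70, 23, 46)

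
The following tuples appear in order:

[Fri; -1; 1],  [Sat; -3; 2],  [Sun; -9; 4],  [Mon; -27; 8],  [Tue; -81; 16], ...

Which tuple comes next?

[Wed; -243; 32]

Day: runs through the weekdays Mon→Sun, so Fri, Sat, Sun, Mon, Tue → Wed.
Second value — ×3 each step: -1, -3, -9, -27, -81 → -243.
Third value — ×2 each step: 1, 2, 4, 8, 16 → 32.
So the next tuple is [Wed; -243; 32].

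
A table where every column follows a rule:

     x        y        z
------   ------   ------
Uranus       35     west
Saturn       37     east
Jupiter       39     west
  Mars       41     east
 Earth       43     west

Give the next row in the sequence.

Venus  45  east

Column x — runs backward through the planets Mercury→Neptune: Uranus, Saturn, Jupiter, Mars, Earth → Venus.
Column y: +2 each step; 35, 37, 39, 41, 43 → 45.
Column z: west, east, west, east, west → east (alternates west ↔ east).
Putting it together: Venus  45  east.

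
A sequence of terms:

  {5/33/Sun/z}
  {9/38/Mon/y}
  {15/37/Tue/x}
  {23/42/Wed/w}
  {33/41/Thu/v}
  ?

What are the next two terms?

First component — differences are 4, 6, 8, … (increasing by 2 each time): 5, 9, 15, 23, 33 → 45 → 59.
Second component goes 33, 38, 37, 42, 41 → 46 → 45 (alternating steps +5, −1, +5, −1, …).
Day: runs through the weekdays Mon→Sun, so Sun, Mon, Tue, Wed, Thu → Fri → Sat.
Letter: letters move back 1 place in the alphabet, so z, y, x, w, v → u → t.
So the next two terms are {45/46/Fri/u} and {59/45/Sat/t}.

{45/46/Fri/u}, {59/45/Sat/t}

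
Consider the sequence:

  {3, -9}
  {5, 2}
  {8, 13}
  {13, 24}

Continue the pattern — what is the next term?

{21, 35}

First entry: each term is the sum of the two before it, so 3, 5, 8, 13 → 21.
Second entry: +11 each step; -9, 2, 13, 24 → 35.
Putting it together: {21, 35}.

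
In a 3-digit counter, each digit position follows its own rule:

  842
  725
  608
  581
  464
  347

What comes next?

220

First digit goes 8, 7, 6, 5, 4, 3 → 2 (−1 each step, mod 10).
Second digit: −2 each step, mod 10, so 4, 2, 0, 8, 6, 4 → 2.
Third digit — +3 each step, mod 10: 2, 5, 8, 1, 4, 7 → 0.
Combining the parts gives 220.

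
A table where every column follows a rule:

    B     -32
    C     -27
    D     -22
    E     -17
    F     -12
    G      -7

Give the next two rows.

For the letter, letters move forward 1 place in the alphabet: B, C, D, E, F, G → H → I.
Second component goes -32, -27, -22, -17, -12, -7 → -2 → 3 (+5 each step).
Putting the parts together: H  -2 and then I  3.

H  -2; I  3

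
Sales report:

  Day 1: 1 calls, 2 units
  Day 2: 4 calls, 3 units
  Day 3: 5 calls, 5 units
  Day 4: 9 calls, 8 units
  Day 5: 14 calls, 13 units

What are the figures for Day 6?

23 calls, 21 units

Calls: each term is the sum of the two before it, so 1, 4, 5, 9, 14 → 23.
For the units, each term is the sum of the two before it: 2, 3, 5, 8, 13 → 21.
Combining the parts gives 23 calls, 21 units.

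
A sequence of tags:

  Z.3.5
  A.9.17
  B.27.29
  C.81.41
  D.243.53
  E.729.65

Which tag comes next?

F.2187.77

For the letter, letters move forward 1 place in the alphabet, wrapping Z→A: Z, A, B, C, D, E → F.
Second component — ×3 each step: 3, 9, 27, 81, 243, 729 → 2187.
Third component: 5, 17, 29, 41, 53, 65 → 77 (+12 each step).
Combining the parts gives F.2187.77.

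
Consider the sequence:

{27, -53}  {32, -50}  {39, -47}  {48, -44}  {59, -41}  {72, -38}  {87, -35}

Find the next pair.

{104, -32}

First entry: 27, 32, 39, 48, 59, 72, 87 → 104 (differences are 5, 7, 9, … (increasing by 2 each time)).
Second entry: +3 each step, so -53, -50, -47, -44, -41, -38, -35 → -32.
So the next pair is {104, -32}.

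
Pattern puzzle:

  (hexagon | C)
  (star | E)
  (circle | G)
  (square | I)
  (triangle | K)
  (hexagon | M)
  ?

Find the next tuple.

(star | O)

Shape: repeats hexagon → star → circle → square → triangle, so hexagon, star, circle, square, triangle, hexagon → star.
Letter — letters move forward 2 places in the alphabet: C, E, G, I, K, M → O.
Putting it together: (star | O).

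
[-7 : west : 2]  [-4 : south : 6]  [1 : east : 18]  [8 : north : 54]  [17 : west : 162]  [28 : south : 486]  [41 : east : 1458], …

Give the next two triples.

First component goes -7, -4, 1, 8, 17, 28, 41 → 56 → 73 (differences are 3, 5, 7, … (increasing by 2 each time)).
Direction: west, south, east, north, west, south, east → north → west (repeats west → south → east → north).
Third component — ×3 each step: 2, 6, 18, 54, 162, 486, 1458 → 4374 → 13122.
So the next two triples are [56 : north : 4374] and [73 : west : 13122].

[56 : north : 4374], [73 : west : 13122]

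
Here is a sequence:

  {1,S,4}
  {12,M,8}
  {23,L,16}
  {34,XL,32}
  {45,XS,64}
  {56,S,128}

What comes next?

First slot goes 1, 12, 23, 34, 45, 56 → 67 (+11 each step).
For the size, repeats S → M → L → XL → XS: S, M, L, XL, XS, S → M.
Third slot: ×2 each step, so 4, 8, 16, 32, 64, 128 → 256.
So the next tuple is {67,M,256}.

{67,M,256}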